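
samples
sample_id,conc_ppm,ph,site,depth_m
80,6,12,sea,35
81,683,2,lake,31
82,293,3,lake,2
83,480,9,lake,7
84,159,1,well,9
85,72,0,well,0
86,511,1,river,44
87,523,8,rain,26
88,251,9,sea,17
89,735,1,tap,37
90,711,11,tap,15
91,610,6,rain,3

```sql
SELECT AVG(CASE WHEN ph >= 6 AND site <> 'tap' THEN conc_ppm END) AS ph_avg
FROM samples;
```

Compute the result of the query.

374

sample_id=80: ✓ → 6
sample_id=81: ✗
sample_id=82: ✗
sample_id=83: ✓ → 480
sample_id=84: ✗
sample_id=85: ✗
sample_id=86: ✗
sample_id=87: ✓ → 523
sample_id=88: ✓ → 251
sample_id=89: ✗
sample_id=90: ✗
sample_id=91: ✓ → 610
ph_avg = (6 + 480 + 523 + 251 + 610) / 5 = 374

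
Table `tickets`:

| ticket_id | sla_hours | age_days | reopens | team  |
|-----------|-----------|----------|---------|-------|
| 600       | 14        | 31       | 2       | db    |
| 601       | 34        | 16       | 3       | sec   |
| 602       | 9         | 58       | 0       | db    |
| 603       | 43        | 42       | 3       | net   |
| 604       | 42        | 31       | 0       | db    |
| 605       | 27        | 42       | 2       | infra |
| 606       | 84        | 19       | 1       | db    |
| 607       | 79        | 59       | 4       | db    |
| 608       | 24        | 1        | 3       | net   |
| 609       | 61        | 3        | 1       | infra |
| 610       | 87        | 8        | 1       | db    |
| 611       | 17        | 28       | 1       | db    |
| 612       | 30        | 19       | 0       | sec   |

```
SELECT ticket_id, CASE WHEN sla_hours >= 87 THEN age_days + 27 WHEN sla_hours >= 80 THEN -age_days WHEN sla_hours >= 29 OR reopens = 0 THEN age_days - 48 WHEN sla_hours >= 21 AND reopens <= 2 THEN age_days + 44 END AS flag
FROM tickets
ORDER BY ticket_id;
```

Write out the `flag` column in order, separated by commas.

NULL, -32, 10, -6, -17, 86, -19, 11, NULL, -45, 35, NULL, -29

ticket_id=600: (no match → NULL) → NULL
ticket_id=601: sla_hours >= 29 OR reopens = 0 → -32
ticket_id=602: sla_hours >= 29 OR reopens = 0 → 10
ticket_id=603: sla_hours >= 29 OR reopens = 0 → -6
ticket_id=604: sla_hours >= 29 OR reopens = 0 → -17
ticket_id=605: sla_hours >= 21 AND reopens <= 2 → 86
ticket_id=606: sla_hours >= 80 → -19
ticket_id=607: sla_hours >= 29 OR reopens = 0 → 11
ticket_id=608: (no match → NULL) → NULL
ticket_id=609: sla_hours >= 29 OR reopens = 0 → -45
ticket_id=610: sla_hours >= 87 → 35
ticket_id=611: (no match → NULL) → NULL
ticket_id=612: sla_hours >= 29 OR reopens = 0 → -29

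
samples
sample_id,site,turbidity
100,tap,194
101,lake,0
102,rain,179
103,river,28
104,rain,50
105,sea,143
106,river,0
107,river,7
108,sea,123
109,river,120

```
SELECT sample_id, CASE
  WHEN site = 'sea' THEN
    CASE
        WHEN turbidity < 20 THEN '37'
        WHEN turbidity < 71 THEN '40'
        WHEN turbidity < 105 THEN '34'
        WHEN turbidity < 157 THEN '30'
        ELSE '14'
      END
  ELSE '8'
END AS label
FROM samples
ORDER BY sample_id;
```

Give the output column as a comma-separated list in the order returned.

sample_id=100: site='tap' → outer ELSE → 8
sample_id=101: site='lake' → outer ELSE → 8
sample_id=102: site='rain' → outer ELSE → 8
sample_id=103: site='river' → outer ELSE → 8
sample_id=104: site='rain' → outer ELSE → 8
sample_id=105: site='sea' → inner[turbidity < 157] → 30
sample_id=106: site='river' → outer ELSE → 8
sample_id=107: site='river' → outer ELSE → 8
sample_id=108: site='sea' → inner[turbidity < 157] → 30
sample_id=109: site='river' → outer ELSE → 8

8, 8, 8, 8, 8, 30, 8, 8, 30, 8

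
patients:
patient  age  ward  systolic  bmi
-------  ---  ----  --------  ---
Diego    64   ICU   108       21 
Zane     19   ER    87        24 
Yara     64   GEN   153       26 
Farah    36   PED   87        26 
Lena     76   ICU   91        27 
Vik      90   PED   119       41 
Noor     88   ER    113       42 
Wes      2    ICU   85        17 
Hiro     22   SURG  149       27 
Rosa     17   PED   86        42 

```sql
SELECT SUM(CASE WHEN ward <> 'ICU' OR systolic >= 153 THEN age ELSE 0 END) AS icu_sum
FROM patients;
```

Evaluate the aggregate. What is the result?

336

patient=Diego: ✗
patient=Zane: ✓ → 19
patient=Yara: ✓ → 64
patient=Farah: ✓ → 36
patient=Lena: ✗
patient=Vik: ✓ → 90
patient=Noor: ✓ → 88
patient=Wes: ✗
patient=Hiro: ✓ → 22
patient=Rosa: ✓ → 17
icu_sum = 19 + 64 + 36 + 90 + 88 + 22 + 17 = 336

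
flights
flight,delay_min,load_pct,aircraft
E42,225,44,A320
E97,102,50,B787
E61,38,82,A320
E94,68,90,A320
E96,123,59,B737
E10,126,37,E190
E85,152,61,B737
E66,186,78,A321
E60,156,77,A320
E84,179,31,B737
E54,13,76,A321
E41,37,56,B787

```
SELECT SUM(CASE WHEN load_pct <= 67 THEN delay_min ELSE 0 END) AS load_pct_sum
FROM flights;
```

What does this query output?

flight=E42: ✓ → 225
flight=E97: ✓ → 102
flight=E61: ✗
flight=E94: ✗
flight=E96: ✓ → 123
flight=E10: ✓ → 126
flight=E85: ✓ → 152
flight=E66: ✗
flight=E60: ✗
flight=E84: ✓ → 179
flight=E54: ✗
flight=E41: ✓ → 37
load_pct_sum = 225 + 102 + 123 + 126 + 152 + 179 + 37 = 944

944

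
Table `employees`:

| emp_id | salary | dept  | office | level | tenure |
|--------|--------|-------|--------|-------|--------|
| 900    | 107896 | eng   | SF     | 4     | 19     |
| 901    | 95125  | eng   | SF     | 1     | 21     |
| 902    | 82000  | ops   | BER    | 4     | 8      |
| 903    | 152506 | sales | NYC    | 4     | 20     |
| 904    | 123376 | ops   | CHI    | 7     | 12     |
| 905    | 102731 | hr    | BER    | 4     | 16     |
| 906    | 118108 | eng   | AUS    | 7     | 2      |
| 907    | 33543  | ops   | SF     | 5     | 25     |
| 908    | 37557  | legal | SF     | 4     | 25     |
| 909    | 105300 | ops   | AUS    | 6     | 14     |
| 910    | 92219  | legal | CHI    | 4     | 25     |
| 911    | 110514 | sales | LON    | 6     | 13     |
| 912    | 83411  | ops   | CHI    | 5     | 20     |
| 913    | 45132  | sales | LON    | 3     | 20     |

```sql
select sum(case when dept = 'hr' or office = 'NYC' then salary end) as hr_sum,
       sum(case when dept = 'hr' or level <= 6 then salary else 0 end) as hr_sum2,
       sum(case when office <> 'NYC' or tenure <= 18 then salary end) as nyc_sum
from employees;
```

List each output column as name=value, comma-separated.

hr_sum=255237, hr_sum2=1047934, nyc_sum=1136912

[hr_sum: dept = 'hr' or office = 'NYC']
emp_id=900: ✗
emp_id=901: ✗
emp_id=902: ✗
emp_id=903: ✓ → 152506
emp_id=904: ✗
emp_id=905: ✓ → 102731
emp_id=906: ✗
emp_id=907: ✗
emp_id=908: ✗
emp_id=909: ✗
emp_id=910: ✗
emp_id=911: ✗
emp_id=912: ✗
emp_id=913: ✗
hr_sum = 152506 + 102731 = 255237
—
[hr_sum2: dept = 'hr' or level <= 6]
emp_id=900: ✓ → 107896
emp_id=901: ✓ → 95125
emp_id=902: ✓ → 82000
emp_id=903: ✓ → 152506
emp_id=904: ✗
emp_id=905: ✓ → 102731
emp_id=906: ✗
emp_id=907: ✓ → 33543
emp_id=908: ✓ → 37557
emp_id=909: ✓ → 105300
emp_id=910: ✓ → 92219
emp_id=911: ✓ → 110514
emp_id=912: ✓ → 83411
emp_id=913: ✓ → 45132
hr_sum2 = 107896 + 95125 + 82000 + 152506 + 102731 + 33543 + 37557 + 105300 + 92219 + 110514 + 83411 + 45132 = 1047934
—
[nyc_sum: office <> 'NYC' or tenure <= 18]
emp_id=900: ✓ → 107896
emp_id=901: ✓ → 95125
emp_id=902: ✓ → 82000
emp_id=903: ✗
emp_id=904: ✓ → 123376
emp_id=905: ✓ → 102731
emp_id=906: ✓ → 118108
emp_id=907: ✓ → 33543
emp_id=908: ✓ → 37557
emp_id=909: ✓ → 105300
emp_id=910: ✓ → 92219
emp_id=911: ✓ → 110514
emp_id=912: ✓ → 83411
emp_id=913: ✓ → 45132
nyc_sum = 107896 + 95125 + 82000 + 123376 + 102731 + 118108 + 33543 + 37557 + 105300 + 92219 + 110514 + 83411 + 45132 = 1136912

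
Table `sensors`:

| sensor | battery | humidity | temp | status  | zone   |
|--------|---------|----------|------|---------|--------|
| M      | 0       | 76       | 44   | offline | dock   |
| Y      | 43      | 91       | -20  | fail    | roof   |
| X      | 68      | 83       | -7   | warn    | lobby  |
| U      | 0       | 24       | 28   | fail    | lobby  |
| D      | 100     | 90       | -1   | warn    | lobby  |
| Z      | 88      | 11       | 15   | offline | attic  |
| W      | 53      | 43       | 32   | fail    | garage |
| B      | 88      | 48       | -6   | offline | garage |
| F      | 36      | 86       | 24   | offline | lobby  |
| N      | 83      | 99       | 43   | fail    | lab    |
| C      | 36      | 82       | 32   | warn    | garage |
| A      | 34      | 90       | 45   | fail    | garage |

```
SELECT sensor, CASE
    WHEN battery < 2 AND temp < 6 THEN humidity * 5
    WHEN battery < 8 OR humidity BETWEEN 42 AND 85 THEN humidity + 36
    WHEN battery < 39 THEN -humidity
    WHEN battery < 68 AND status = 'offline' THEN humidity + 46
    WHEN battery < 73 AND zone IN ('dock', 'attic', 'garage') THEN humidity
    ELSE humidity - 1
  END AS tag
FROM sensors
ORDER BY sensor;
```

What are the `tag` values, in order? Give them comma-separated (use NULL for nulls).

-90, 84, 118, 89, -86, 112, 98, 60, 79, 119, 90, 10

sensor=A: battery < 39 → -90
sensor=B: battery < 8 OR humidity BETWEEN 42 AND 85 → 84
sensor=C: battery < 8 OR humidity BETWEEN 42 AND 85 → 118
sensor=D: ELSE → 89
sensor=F: battery < 39 → -86
sensor=M: battery < 8 OR humidity BETWEEN 42 AND 85 → 112
sensor=N: ELSE → 98
sensor=U: battery < 8 OR humidity BETWEEN 42 AND 85 → 60
sensor=W: battery < 8 OR humidity BETWEEN 42 AND 85 → 79
sensor=X: battery < 8 OR humidity BETWEEN 42 AND 85 → 119
sensor=Y: ELSE → 90
sensor=Z: ELSE → 10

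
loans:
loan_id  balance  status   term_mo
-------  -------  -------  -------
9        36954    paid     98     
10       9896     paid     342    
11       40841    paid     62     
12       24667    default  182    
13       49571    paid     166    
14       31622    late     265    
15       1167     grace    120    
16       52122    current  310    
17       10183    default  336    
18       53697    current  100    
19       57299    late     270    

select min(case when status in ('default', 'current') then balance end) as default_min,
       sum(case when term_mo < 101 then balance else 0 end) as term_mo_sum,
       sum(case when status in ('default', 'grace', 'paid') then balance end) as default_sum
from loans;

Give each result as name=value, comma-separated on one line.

default_min=10183, term_mo_sum=131492, default_sum=173279

[default_min: status in ('default', 'current')]
loan_id=9: ✗
loan_id=10: ✗
loan_id=11: ✗
loan_id=12: ✓ → 24667
loan_id=13: ✗
loan_id=14: ✗
loan_id=15: ✗
loan_id=16: ✓ → 52122
loan_id=17: ✓ → 10183
loan_id=18: ✓ → 53697
loan_id=19: ✗
default_min = MIN(24667, 52122, 10183, 53697) = 10183
—
[term_mo_sum: term_mo < 101]
loan_id=9: ✓ → 36954
loan_id=10: ✗
loan_id=11: ✓ → 40841
loan_id=12: ✗
loan_id=13: ✗
loan_id=14: ✗
loan_id=15: ✗
loan_id=16: ✗
loan_id=17: ✗
loan_id=18: ✓ → 53697
loan_id=19: ✗
term_mo_sum = 36954 + 40841 + 53697 = 131492
—
[default_sum: status in ('default', 'grace', 'paid')]
loan_id=9: ✓ → 36954
loan_id=10: ✓ → 9896
loan_id=11: ✓ → 40841
loan_id=12: ✓ → 24667
loan_id=13: ✓ → 49571
loan_id=14: ✗
loan_id=15: ✓ → 1167
loan_id=16: ✗
loan_id=17: ✓ → 10183
loan_id=18: ✗
loan_id=19: ✗
default_sum = 36954 + 9896 + 40841 + 24667 + 49571 + 1167 + 10183 = 173279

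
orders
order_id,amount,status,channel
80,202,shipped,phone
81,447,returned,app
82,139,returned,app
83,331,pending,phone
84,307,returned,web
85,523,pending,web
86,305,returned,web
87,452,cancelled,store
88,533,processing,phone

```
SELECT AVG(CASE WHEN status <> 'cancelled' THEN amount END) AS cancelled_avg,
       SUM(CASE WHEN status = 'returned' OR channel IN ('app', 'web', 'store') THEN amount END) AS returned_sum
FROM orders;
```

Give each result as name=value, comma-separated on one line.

[cancelled_avg: status <> 'cancelled']
order_id=80: ✓ → 202
order_id=81: ✓ → 447
order_id=82: ✓ → 139
order_id=83: ✓ → 331
order_id=84: ✓ → 307
order_id=85: ✓ → 523
order_id=86: ✓ → 305
order_id=87: ✗
order_id=88: ✓ → 533
cancelled_avg = (202 + 447 + 139 + 331 + 307 + 523 + 305 + 533) / 8 = 348.375
—
[returned_sum: status = 'returned' OR channel IN ('app', 'web', 'store')]
order_id=80: ✗
order_id=81: ✓ → 447
order_id=82: ✓ → 139
order_id=83: ✗
order_id=84: ✓ → 307
order_id=85: ✓ → 523
order_id=86: ✓ → 305
order_id=87: ✓ → 452
order_id=88: ✗
returned_sum = 447 + 139 + 307 + 523 + 305 + 452 = 2173

cancelled_avg=348.375, returned_sum=2173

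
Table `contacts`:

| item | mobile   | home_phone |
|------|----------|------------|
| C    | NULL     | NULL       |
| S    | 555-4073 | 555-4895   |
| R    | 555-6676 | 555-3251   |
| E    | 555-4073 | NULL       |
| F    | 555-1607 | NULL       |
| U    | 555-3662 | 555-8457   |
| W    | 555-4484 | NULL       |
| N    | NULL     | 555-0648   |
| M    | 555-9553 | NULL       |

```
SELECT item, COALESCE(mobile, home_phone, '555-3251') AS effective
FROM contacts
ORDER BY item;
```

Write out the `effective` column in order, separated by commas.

555-3251, 555-4073, 555-1607, 555-9553, 555-0648, 555-6676, 555-4073, 555-3662, 555-4484

item=C: mobile=NULL, home_phone=NULL, → literal 555-3251 → 555-3251
item=E: mobile=555-4073 → 555-4073
item=F: mobile=555-1607 → 555-1607
item=M: mobile=555-9553 → 555-9553
item=N: mobile=NULL, home_phone=555-0648 → 555-0648
item=R: mobile=555-6676 → 555-6676
item=S: mobile=555-4073 → 555-4073
item=U: mobile=555-3662 → 555-3662
item=W: mobile=555-4484 → 555-4484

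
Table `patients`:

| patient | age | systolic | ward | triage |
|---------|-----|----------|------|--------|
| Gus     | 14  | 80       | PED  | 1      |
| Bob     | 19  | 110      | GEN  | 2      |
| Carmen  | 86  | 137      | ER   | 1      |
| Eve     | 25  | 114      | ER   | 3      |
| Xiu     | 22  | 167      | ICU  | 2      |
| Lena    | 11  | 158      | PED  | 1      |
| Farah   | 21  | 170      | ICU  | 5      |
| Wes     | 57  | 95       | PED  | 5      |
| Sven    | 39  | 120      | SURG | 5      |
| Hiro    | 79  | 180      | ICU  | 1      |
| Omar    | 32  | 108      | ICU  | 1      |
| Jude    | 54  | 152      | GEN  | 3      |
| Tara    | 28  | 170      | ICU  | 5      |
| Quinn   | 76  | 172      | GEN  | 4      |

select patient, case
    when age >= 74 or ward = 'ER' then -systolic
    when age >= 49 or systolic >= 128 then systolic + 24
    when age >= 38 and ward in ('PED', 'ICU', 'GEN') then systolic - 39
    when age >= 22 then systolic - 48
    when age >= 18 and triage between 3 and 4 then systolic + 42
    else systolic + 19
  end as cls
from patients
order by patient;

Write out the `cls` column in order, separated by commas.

129, -137, -114, 194, 99, -180, 176, 182, 60, -172, 72, 194, 119, 191

patient=Bob: ELSE → 129
patient=Carmen: age >= 74 or ward = 'ER' → -137
patient=Eve: age >= 74 or ward = 'ER' → -114
patient=Farah: age >= 49 or systolic >= 128 → 194
patient=Gus: ELSE → 99
patient=Hiro: age >= 74 or ward = 'ER' → -180
patient=Jude: age >= 49 or systolic >= 128 → 176
patient=Lena: age >= 49 or systolic >= 128 → 182
patient=Omar: age >= 22 → 60
patient=Quinn: age >= 74 or ward = 'ER' → -172
patient=Sven: age >= 22 → 72
patient=Tara: age >= 49 or systolic >= 128 → 194
patient=Wes: age >= 49 or systolic >= 128 → 119
patient=Xiu: age >= 49 or systolic >= 128 → 191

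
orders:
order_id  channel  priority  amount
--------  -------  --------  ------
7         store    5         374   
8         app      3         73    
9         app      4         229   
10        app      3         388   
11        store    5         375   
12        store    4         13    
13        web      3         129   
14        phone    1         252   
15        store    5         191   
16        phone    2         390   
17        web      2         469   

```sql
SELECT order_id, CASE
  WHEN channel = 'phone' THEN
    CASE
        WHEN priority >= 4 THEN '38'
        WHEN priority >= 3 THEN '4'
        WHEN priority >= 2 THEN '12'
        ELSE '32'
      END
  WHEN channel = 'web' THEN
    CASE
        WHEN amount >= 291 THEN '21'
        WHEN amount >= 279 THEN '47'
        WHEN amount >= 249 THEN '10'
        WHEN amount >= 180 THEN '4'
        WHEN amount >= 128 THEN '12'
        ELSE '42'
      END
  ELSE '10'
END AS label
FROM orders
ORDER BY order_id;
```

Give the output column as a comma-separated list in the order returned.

order_id=7: channel='store' → outer ELSE → 10
order_id=8: channel='app' → outer ELSE → 10
order_id=9: channel='app' → outer ELSE → 10
order_id=10: channel='app' → outer ELSE → 10
order_id=11: channel='store' → outer ELSE → 10
order_id=12: channel='store' → outer ELSE → 10
order_id=13: channel='web' → inner[amount >= 128] → 12
order_id=14: channel='phone' → inner[ELSE] → 32
order_id=15: channel='store' → outer ELSE → 10
order_id=16: channel='phone' → inner[priority >= 2] → 12
order_id=17: channel='web' → inner[amount >= 291] → 21

10, 10, 10, 10, 10, 10, 12, 32, 10, 12, 21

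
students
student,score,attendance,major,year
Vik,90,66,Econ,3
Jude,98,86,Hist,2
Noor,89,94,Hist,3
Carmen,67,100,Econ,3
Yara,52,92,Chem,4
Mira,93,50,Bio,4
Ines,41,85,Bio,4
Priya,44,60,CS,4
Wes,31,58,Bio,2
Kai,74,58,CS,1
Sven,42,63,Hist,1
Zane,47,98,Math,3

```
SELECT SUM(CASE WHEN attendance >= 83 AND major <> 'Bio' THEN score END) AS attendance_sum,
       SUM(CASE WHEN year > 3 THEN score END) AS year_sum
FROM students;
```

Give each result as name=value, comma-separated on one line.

[attendance_sum: attendance >= 83 AND major <> 'Bio']
student=Vik: ✗
student=Jude: ✓ → 98
student=Noor: ✓ → 89
student=Carmen: ✓ → 67
student=Yara: ✓ → 52
student=Mira: ✗
student=Ines: ✗
student=Priya: ✗
student=Wes: ✗
student=Kai: ✗
student=Sven: ✗
student=Zane: ✓ → 47
attendance_sum = 98 + 89 + 67 + 52 + 47 = 353
—
[year_sum: year > 3]
student=Vik: ✗
student=Jude: ✗
student=Noor: ✗
student=Carmen: ✗
student=Yara: ✓ → 52
student=Mira: ✓ → 93
student=Ines: ✓ → 41
student=Priya: ✓ → 44
student=Wes: ✗
student=Kai: ✗
student=Sven: ✗
student=Zane: ✗
year_sum = 52 + 93 + 41 + 44 = 230

attendance_sum=353, year_sum=230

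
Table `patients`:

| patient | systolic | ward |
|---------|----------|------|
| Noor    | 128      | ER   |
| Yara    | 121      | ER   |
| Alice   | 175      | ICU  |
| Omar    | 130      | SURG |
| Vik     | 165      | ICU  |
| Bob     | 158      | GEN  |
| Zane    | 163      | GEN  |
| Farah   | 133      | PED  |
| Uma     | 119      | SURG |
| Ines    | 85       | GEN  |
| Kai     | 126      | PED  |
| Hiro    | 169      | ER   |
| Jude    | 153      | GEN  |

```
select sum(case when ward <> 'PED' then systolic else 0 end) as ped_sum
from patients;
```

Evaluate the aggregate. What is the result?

patient=Noor: ✓ → 128
patient=Yara: ✓ → 121
patient=Alice: ✓ → 175
patient=Omar: ✓ → 130
patient=Vik: ✓ → 165
patient=Bob: ✓ → 158
patient=Zane: ✓ → 163
patient=Farah: ✗
patient=Uma: ✓ → 119
patient=Ines: ✓ → 85
patient=Kai: ✗
patient=Hiro: ✓ → 169
patient=Jude: ✓ → 153
ped_sum = 128 + 121 + 175 + 130 + 165 + 158 + 163 + 119 + 85 + 169 + 153 = 1566

1566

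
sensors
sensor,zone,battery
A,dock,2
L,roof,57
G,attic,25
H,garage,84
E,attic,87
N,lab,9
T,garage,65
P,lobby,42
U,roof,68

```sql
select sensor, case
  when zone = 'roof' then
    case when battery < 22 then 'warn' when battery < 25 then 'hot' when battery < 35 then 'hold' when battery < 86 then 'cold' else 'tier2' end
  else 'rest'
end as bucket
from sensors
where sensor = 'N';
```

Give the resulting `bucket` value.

sensor = N: zone=lab, battery=9.
zone='lab' → outer ELSE → rest

rest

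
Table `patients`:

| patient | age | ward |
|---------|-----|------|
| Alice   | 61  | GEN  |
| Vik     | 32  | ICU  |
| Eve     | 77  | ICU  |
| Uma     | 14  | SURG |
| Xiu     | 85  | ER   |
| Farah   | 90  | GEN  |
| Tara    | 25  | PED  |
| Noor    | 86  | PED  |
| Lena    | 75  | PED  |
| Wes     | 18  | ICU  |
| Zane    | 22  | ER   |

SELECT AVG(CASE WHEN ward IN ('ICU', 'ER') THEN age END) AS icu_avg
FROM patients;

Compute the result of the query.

46.8

patient=Alice: ✗
patient=Vik: ✓ → 32
patient=Eve: ✓ → 77
patient=Uma: ✗
patient=Xiu: ✓ → 85
patient=Farah: ✗
patient=Tara: ✗
patient=Noor: ✗
patient=Lena: ✗
patient=Wes: ✓ → 18
patient=Zane: ✓ → 22
icu_avg = (32 + 77 + 85 + 18 + 22) / 5 = 46.8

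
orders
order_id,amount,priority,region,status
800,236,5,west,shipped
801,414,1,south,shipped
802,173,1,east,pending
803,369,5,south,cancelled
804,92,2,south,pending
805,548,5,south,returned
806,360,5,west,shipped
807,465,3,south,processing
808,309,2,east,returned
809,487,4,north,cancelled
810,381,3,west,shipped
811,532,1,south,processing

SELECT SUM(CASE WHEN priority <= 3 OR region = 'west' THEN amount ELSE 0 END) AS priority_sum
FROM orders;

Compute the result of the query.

2962

order_id=800: ✓ → 236
order_id=801: ✓ → 414
order_id=802: ✓ → 173
order_id=803: ✗
order_id=804: ✓ → 92
order_id=805: ✗
order_id=806: ✓ → 360
order_id=807: ✓ → 465
order_id=808: ✓ → 309
order_id=809: ✗
order_id=810: ✓ → 381
order_id=811: ✓ → 532
priority_sum = 236 + 414 + 173 + 92 + 360 + 465 + 309 + 381 + 532 = 2962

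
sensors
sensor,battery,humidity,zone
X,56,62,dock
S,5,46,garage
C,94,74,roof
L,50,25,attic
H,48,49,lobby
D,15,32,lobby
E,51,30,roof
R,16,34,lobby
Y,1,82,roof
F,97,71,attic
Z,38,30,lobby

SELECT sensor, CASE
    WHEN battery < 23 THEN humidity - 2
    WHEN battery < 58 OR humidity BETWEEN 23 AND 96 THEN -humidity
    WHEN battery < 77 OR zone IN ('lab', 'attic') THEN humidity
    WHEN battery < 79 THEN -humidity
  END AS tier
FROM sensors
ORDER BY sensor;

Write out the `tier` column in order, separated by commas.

-74, 30, -30, -71, -49, -25, 32, 44, -62, 80, -30

sensor=C: battery < 58 OR humidity BETWEEN 23 AND 96 → -74
sensor=D: battery < 23 → 30
sensor=E: battery < 58 OR humidity BETWEEN 23 AND 96 → -30
sensor=F: battery < 58 OR humidity BETWEEN 23 AND 96 → -71
sensor=H: battery < 58 OR humidity BETWEEN 23 AND 96 → -49
sensor=L: battery < 58 OR humidity BETWEEN 23 AND 96 → -25
sensor=R: battery < 23 → 32
sensor=S: battery < 23 → 44
sensor=X: battery < 58 OR humidity BETWEEN 23 AND 96 → -62
sensor=Y: battery < 23 → 80
sensor=Z: battery < 58 OR humidity BETWEEN 23 AND 96 → -30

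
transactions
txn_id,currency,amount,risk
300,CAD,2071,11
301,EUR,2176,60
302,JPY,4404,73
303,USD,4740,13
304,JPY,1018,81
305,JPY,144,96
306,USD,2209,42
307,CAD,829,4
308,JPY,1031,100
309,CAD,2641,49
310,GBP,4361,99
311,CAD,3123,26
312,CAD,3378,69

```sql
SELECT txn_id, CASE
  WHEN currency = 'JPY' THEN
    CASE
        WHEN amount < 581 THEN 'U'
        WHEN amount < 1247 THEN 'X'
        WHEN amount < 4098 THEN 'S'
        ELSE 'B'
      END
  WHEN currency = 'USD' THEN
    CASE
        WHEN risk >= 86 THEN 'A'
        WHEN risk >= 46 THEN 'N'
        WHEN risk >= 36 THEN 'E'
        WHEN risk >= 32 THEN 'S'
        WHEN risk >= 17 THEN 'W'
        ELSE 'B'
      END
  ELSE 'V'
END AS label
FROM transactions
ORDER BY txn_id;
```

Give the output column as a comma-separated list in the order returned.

txn_id=300: currency='CAD' → outer ELSE → V
txn_id=301: currency='EUR' → outer ELSE → V
txn_id=302: currency='JPY' → inner[ELSE] → B
txn_id=303: currency='USD' → inner[ELSE] → B
txn_id=304: currency='JPY' → inner[amount < 1247] → X
txn_id=305: currency='JPY' → inner[amount < 581] → U
txn_id=306: currency='USD' → inner[risk >= 36] → E
txn_id=307: currency='CAD' → outer ELSE → V
txn_id=308: currency='JPY' → inner[amount < 1247] → X
txn_id=309: currency='CAD' → outer ELSE → V
txn_id=310: currency='GBP' → outer ELSE → V
txn_id=311: currency='CAD' → outer ELSE → V
txn_id=312: currency='CAD' → outer ELSE → V

V, V, B, B, X, U, E, V, X, V, V, V, V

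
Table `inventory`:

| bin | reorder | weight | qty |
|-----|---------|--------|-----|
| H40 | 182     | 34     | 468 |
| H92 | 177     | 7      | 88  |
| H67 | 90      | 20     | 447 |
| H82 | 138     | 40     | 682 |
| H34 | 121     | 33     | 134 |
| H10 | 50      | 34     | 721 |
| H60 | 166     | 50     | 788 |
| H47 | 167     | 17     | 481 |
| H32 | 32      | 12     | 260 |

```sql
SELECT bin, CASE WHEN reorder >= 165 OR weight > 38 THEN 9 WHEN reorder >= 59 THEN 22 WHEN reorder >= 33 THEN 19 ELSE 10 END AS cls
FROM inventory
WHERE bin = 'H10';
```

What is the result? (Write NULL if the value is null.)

bin = H10: reorder=50, weight=34, qty=721.
reorder >= 165 OR weight > 38 → false
reorder >= 59 → false
reorder >= 33 → true → 19

19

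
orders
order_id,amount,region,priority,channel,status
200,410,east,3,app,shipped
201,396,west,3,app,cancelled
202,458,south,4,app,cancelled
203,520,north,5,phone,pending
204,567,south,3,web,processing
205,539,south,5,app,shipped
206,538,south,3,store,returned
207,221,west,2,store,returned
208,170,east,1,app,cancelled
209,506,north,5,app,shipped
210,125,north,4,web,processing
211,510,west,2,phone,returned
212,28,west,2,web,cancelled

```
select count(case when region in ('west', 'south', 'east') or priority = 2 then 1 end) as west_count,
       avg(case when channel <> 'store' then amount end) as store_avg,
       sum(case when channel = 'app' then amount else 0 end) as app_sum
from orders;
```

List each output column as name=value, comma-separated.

west_count=10, store_avg=384.4545454545, app_sum=2479

[west_count: region in ('west', 'south', 'east') or priority = 2]
order_id=200: ✓ → 1
order_id=201: ✓ → 1
order_id=202: ✓ → 1
order_id=203: ✗
order_id=204: ✓ → 1
order_id=205: ✓ → 1
order_id=206: ✓ → 1
order_id=207: ✓ → 1
order_id=208: ✓ → 1
order_id=209: ✗
order_id=210: ✗
order_id=211: ✓ → 1
order_id=212: ✓ → 1
west_count = COUNT(1, 1, 1, 1, 1, 1, 1, 1, 1, 1) = 10
—
[store_avg: channel <> 'store']
order_id=200: ✓ → 410
order_id=201: ✓ → 396
order_id=202: ✓ → 458
order_id=203: ✓ → 520
order_id=204: ✓ → 567
order_id=205: ✓ → 539
order_id=206: ✗
order_id=207: ✗
order_id=208: ✓ → 170
order_id=209: ✓ → 506
order_id=210: ✓ → 125
order_id=211: ✓ → 510
order_id=212: ✓ → 28
store_avg = (410 + 396 + 458 + 520 + 567 + 539 + 170 + 506 + 125 + 510 + 28) / 11 = 384.4545454545
—
[app_sum: channel = 'app']
order_id=200: ✓ → 410
order_id=201: ✓ → 396
order_id=202: ✓ → 458
order_id=203: ✗
order_id=204: ✗
order_id=205: ✓ → 539
order_id=206: ✗
order_id=207: ✗
order_id=208: ✓ → 170
order_id=209: ✓ → 506
order_id=210: ✗
order_id=211: ✗
order_id=212: ✗
app_sum = 410 + 396 + 458 + 539 + 170 + 506 = 2479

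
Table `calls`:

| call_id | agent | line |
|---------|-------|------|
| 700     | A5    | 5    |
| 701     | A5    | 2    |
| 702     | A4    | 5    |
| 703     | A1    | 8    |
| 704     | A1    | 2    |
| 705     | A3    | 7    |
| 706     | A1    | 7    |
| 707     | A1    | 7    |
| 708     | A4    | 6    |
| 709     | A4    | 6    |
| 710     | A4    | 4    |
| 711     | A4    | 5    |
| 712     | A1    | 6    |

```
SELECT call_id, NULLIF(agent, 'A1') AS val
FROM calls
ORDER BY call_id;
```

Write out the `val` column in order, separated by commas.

call_id=700: agent=A5 vs A1: differ → A5
call_id=701: agent=A5 vs A1: differ → A5
call_id=702: agent=A4 vs A1: differ → A4
call_id=703: agent=A1 vs A1: equal → NULL
call_id=704: agent=A1 vs A1: equal → NULL
call_id=705: agent=A3 vs A1: differ → A3
call_id=706: agent=A1 vs A1: equal → NULL
call_id=707: agent=A1 vs A1: equal → NULL
call_id=708: agent=A4 vs A1: differ → A4
call_id=709: agent=A4 vs A1: differ → A4
call_id=710: agent=A4 vs A1: differ → A4
call_id=711: agent=A4 vs A1: differ → A4
call_id=712: agent=A1 vs A1: equal → NULL

A5, A5, A4, NULL, NULL, A3, NULL, NULL, A4, A4, A4, A4, NULL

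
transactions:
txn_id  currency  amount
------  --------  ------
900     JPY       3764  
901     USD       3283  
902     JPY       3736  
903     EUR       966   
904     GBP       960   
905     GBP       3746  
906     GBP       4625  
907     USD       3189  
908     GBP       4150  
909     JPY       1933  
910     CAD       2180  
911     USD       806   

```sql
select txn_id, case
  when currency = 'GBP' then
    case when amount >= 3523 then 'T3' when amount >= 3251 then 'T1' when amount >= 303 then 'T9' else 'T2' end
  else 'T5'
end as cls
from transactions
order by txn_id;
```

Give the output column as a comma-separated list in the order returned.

txn_id=900: currency='JPY' → outer ELSE → T5
txn_id=901: currency='USD' → outer ELSE → T5
txn_id=902: currency='JPY' → outer ELSE → T5
txn_id=903: currency='EUR' → outer ELSE → T5
txn_id=904: currency='GBP' → inner[amount >= 303] → T9
txn_id=905: currency='GBP' → inner[amount >= 3523] → T3
txn_id=906: currency='GBP' → inner[amount >= 3523] → T3
txn_id=907: currency='USD' → outer ELSE → T5
txn_id=908: currency='GBP' → inner[amount >= 3523] → T3
txn_id=909: currency='JPY' → outer ELSE → T5
txn_id=910: currency='CAD' → outer ELSE → T5
txn_id=911: currency='USD' → outer ELSE → T5

T5, T5, T5, T5, T9, T3, T3, T5, T3, T5, T5, T5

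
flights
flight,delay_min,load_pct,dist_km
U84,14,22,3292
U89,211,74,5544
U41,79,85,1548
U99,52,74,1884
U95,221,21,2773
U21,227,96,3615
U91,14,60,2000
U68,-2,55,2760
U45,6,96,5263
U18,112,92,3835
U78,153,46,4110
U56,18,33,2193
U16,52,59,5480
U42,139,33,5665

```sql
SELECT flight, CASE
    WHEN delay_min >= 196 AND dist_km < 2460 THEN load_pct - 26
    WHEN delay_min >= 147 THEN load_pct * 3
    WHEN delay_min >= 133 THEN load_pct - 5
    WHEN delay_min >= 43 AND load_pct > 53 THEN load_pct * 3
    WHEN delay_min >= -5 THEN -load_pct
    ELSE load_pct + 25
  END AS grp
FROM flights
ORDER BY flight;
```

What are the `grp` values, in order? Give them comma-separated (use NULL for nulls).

177, 276, 288, 255, 28, -96, -33, -55, 138, -22, 222, -60, 63, 222

flight=U16: delay_min >= 43 AND load_pct > 53 → 177
flight=U18: delay_min >= 43 AND load_pct > 53 → 276
flight=U21: delay_min >= 147 → 288
flight=U41: delay_min >= 43 AND load_pct > 53 → 255
flight=U42: delay_min >= 133 → 28
flight=U45: delay_min >= -5 → -96
flight=U56: delay_min >= -5 → -33
flight=U68: delay_min >= -5 → -55
flight=U78: delay_min >= 147 → 138
flight=U84: delay_min >= -5 → -22
flight=U89: delay_min >= 147 → 222
flight=U91: delay_min >= -5 → -60
flight=U95: delay_min >= 147 → 63
flight=U99: delay_min >= 43 AND load_pct > 53 → 222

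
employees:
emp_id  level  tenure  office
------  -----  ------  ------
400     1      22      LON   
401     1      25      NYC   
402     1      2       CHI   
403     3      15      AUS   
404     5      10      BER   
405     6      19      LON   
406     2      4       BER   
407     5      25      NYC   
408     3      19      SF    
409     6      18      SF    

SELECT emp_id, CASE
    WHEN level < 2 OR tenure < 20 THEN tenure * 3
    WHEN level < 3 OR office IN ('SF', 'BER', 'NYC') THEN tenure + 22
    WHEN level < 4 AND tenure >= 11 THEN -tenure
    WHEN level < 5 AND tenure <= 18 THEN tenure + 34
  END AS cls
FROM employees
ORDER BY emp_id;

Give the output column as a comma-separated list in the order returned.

emp_id=400: level < 2 OR tenure < 20 → 66
emp_id=401: level < 2 OR tenure < 20 → 75
emp_id=402: level < 2 OR tenure < 20 → 6
emp_id=403: level < 2 OR tenure < 20 → 45
emp_id=404: level < 2 OR tenure < 20 → 30
emp_id=405: level < 2 OR tenure < 20 → 57
emp_id=406: level < 2 OR tenure < 20 → 12
emp_id=407: level < 3 OR office IN ('SF', 'BER', 'NYC') → 47
emp_id=408: level < 2 OR tenure < 20 → 57
emp_id=409: level < 2 OR tenure < 20 → 54

66, 75, 6, 45, 30, 57, 12, 47, 57, 54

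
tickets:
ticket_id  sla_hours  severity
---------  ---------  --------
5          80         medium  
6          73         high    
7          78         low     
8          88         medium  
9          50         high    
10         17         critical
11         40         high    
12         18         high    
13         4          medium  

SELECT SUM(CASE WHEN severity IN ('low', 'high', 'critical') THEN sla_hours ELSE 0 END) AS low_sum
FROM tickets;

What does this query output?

ticket_id=5: ✗
ticket_id=6: ✓ → 73
ticket_id=7: ✓ → 78
ticket_id=8: ✗
ticket_id=9: ✓ → 50
ticket_id=10: ✓ → 17
ticket_id=11: ✓ → 40
ticket_id=12: ✓ → 18
ticket_id=13: ✗
low_sum = 73 + 78 + 50 + 17 + 40 + 18 = 276

276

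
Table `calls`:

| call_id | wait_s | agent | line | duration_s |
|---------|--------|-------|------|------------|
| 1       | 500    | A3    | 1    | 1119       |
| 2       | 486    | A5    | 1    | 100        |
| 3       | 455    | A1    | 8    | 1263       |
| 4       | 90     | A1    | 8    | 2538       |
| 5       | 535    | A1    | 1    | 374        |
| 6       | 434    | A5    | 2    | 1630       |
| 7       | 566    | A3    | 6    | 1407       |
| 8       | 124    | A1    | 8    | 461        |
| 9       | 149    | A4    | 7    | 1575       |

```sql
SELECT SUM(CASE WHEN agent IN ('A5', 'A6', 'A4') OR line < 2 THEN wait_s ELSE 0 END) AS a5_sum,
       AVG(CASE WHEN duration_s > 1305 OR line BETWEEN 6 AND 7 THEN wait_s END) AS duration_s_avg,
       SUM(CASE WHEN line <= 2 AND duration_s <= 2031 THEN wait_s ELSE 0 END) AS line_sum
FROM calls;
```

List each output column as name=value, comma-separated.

a5_sum=2104, duration_s_avg=309.75, line_sum=1955

[a5_sum: agent IN ('A5', 'A6', 'A4') OR line < 2]
call_id=1: ✓ → 500
call_id=2: ✓ → 486
call_id=3: ✗
call_id=4: ✗
call_id=5: ✓ → 535
call_id=6: ✓ → 434
call_id=7: ✗
call_id=8: ✗
call_id=9: ✓ → 149
a5_sum = 500 + 486 + 535 + 434 + 149 = 2104
—
[duration_s_avg: duration_s > 1305 OR line BETWEEN 6 AND 7]
call_id=1: ✗
call_id=2: ✗
call_id=3: ✗
call_id=4: ✓ → 90
call_id=5: ✗
call_id=6: ✓ → 434
call_id=7: ✓ → 566
call_id=8: ✗
call_id=9: ✓ → 149
duration_s_avg = (90 + 434 + 566 + 149) / 4 = 309.75
—
[line_sum: line <= 2 AND duration_s <= 2031]
call_id=1: ✓ → 500
call_id=2: ✓ → 486
call_id=3: ✗
call_id=4: ✗
call_id=5: ✓ → 535
call_id=6: ✓ → 434
call_id=7: ✗
call_id=8: ✗
call_id=9: ✗
line_sum = 500 + 486 + 535 + 434 = 1955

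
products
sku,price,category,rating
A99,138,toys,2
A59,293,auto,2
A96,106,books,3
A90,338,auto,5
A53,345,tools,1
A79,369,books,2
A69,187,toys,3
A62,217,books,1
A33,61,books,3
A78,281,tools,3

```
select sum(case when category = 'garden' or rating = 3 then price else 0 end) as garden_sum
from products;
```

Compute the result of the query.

635

sku=A99: ✗
sku=A59: ✗
sku=A96: ✓ → 106
sku=A90: ✗
sku=A53: ✗
sku=A79: ✗
sku=A69: ✓ → 187
sku=A62: ✗
sku=A33: ✓ → 61
sku=A78: ✓ → 281
garden_sum = 106 + 187 + 61 + 281 = 635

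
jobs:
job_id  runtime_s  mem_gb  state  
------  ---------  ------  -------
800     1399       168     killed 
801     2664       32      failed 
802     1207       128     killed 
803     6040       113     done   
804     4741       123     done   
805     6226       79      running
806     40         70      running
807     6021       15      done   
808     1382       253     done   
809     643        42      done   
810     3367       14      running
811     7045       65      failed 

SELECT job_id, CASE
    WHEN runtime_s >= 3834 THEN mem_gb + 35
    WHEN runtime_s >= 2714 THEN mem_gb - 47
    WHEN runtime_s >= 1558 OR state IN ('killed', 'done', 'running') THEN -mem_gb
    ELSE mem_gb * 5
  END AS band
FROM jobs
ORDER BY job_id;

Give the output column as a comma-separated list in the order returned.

job_id=800: runtime_s >= 1558 OR state IN ('killed', 'done', 'running') → -168
job_id=801: runtime_s >= 1558 OR state IN ('killed', 'done', 'running') → -32
job_id=802: runtime_s >= 1558 OR state IN ('killed', 'done', 'running') → -128
job_id=803: runtime_s >= 3834 → 148
job_id=804: runtime_s >= 3834 → 158
job_id=805: runtime_s >= 3834 → 114
job_id=806: runtime_s >= 1558 OR state IN ('killed', 'done', 'running') → -70
job_id=807: runtime_s >= 3834 → 50
job_id=808: runtime_s >= 1558 OR state IN ('killed', 'done', 'running') → -253
job_id=809: runtime_s >= 1558 OR state IN ('killed', 'done', 'running') → -42
job_id=810: runtime_s >= 2714 → -33
job_id=811: runtime_s >= 3834 → 100

-168, -32, -128, 148, 158, 114, -70, 50, -253, -42, -33, 100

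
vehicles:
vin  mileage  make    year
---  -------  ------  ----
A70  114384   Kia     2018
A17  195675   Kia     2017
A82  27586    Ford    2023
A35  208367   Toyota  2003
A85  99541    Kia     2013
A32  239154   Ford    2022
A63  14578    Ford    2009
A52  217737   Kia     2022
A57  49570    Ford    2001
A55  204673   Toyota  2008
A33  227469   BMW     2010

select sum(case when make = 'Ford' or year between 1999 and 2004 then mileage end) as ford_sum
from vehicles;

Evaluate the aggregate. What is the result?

vin=A70: ✗
vin=A17: ✗
vin=A82: ✓ → 27586
vin=A35: ✓ → 208367
vin=A85: ✗
vin=A32: ✓ → 239154
vin=A63: ✓ → 14578
vin=A52: ✗
vin=A57: ✓ → 49570
vin=A55: ✗
vin=A33: ✗
ford_sum = 27586 + 208367 + 239154 + 14578 + 49570 = 539255

539255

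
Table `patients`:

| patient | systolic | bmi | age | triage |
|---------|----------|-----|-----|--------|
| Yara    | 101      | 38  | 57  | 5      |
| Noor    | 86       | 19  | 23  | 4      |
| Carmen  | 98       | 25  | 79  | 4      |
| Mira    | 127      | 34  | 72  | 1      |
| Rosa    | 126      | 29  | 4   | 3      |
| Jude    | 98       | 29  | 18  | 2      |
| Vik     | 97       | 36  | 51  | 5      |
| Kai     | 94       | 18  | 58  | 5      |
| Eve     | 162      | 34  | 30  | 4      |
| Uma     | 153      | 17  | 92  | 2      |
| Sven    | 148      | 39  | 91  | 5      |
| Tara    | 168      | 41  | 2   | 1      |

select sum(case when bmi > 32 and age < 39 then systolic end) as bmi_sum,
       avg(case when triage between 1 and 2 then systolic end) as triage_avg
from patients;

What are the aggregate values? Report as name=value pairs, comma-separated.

[bmi_sum: bmi > 32 and age < 39]
patient=Yara: ✗
patient=Noor: ✗
patient=Carmen: ✗
patient=Mira: ✗
patient=Rosa: ✗
patient=Jude: ✗
patient=Vik: ✗
patient=Kai: ✗
patient=Eve: ✓ → 162
patient=Uma: ✗
patient=Sven: ✗
patient=Tara: ✓ → 168
bmi_sum = 162 + 168 = 330
—
[triage_avg: triage between 1 and 2]
patient=Yara: ✗
patient=Noor: ✗
patient=Carmen: ✗
patient=Mira: ✓ → 127
patient=Rosa: ✗
patient=Jude: ✓ → 98
patient=Vik: ✗
patient=Kai: ✗
patient=Eve: ✗
patient=Uma: ✓ → 153
patient=Sven: ✗
patient=Tara: ✓ → 168
triage_avg = (127 + 98 + 153 + 168) / 4 = 136.5

bmi_sum=330, triage_avg=136.5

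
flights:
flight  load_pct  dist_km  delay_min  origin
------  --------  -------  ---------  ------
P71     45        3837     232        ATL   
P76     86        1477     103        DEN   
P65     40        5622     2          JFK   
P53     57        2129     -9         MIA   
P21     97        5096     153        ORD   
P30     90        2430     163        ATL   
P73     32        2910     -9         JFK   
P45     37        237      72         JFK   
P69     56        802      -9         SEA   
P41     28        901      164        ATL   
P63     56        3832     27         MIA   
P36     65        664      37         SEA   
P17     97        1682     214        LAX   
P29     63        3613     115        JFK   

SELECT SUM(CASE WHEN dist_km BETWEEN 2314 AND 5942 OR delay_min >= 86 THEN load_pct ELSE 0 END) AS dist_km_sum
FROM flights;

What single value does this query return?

634

flight=P71: ✓ → 45
flight=P76: ✓ → 86
flight=P65: ✓ → 40
flight=P53: ✗
flight=P21: ✓ → 97
flight=P30: ✓ → 90
flight=P73: ✓ → 32
flight=P45: ✗
flight=P69: ✗
flight=P41: ✓ → 28
flight=P63: ✓ → 56
flight=P36: ✗
flight=P17: ✓ → 97
flight=P29: ✓ → 63
dist_km_sum = 45 + 86 + 40 + 97 + 90 + 32 + 28 + 56 + 97 + 63 = 634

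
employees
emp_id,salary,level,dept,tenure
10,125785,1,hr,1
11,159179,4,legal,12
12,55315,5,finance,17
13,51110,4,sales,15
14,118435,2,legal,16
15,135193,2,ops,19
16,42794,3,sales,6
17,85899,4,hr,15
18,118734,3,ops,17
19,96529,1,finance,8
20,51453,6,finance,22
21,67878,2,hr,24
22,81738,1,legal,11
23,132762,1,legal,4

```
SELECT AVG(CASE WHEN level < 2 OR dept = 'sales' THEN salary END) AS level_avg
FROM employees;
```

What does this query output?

88453

emp_id=10: ✓ → 125785
emp_id=11: ✗
emp_id=12: ✗
emp_id=13: ✓ → 51110
emp_id=14: ✗
emp_id=15: ✗
emp_id=16: ✓ → 42794
emp_id=17: ✗
emp_id=18: ✗
emp_id=19: ✓ → 96529
emp_id=20: ✗
emp_id=21: ✗
emp_id=22: ✓ → 81738
emp_id=23: ✓ → 132762
level_avg = (125785 + 51110 + 42794 + 96529 + 81738 + 132762) / 6 = 88453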